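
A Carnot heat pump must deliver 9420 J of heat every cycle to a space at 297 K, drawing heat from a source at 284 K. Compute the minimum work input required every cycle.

Reversible heating COP: COP_HP = T_H/(T_H − T_C) = 297.00/13.00 = 22.8462.
W = Q_H/COP_HP = 9420/22.8462 = 412 J.

W_in ≈ 412 J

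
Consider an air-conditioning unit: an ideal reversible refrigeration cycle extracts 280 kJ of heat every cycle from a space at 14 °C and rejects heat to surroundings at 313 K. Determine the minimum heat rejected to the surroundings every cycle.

Q_H ≈ 305.2 kJ

T_C = 14 °C → 14 + 273.15 = 287.15 K.
For a reversible cycle Q_H/Q_C = T_H/T_C, so Q_H = Q_C·T_H/T_C = 280 × 313.00/287.15 = 305.2 kJ.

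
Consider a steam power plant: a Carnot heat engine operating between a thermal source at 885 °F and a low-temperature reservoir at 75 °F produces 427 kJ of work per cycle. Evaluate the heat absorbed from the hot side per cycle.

T_H = 885 °F → (885 − 32) × 5/9 = 473.89 °C = 747.04 K.
T_C = 75 °F → (75 − 32) × 5/9 = 23.89 °C = 297.04 K.
Carnot efficiency: η = 1 − T_C/T_H = 1 − 297.04/747.04 = 0.6024.
Q_H = W/η = 427/0.6024 = 709 kJ.

Q_H ≈ 709 kJ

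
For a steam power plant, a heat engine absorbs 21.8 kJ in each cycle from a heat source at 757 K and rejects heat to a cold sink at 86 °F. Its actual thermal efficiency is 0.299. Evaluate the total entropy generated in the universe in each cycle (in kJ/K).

ΔS_univ ≈ 0.0216 kJ/K

T_C = 86 °F → (86 − 32) × 5/9 = 30.00 °C = 303.15 K.
W = η·Q_H = 0.299 × 21.8 = 6.518 kJ, so Q_C = Q_H − W = 15.28 kJ.
Reservoir entropy changes: ΔS_H = −Q_H/T_H = −21.8/757.00 = -0.02880 kJ/K and ΔS_C = +Q_C/T_C = 15.28/303.15 = 0.05041 kJ/K.
ΔS_univ = −Q_H/T_H + Q_C/T_C = 0.0216 kJ/K (> 0, since η = 0.299 < η_Carnot = 0.600).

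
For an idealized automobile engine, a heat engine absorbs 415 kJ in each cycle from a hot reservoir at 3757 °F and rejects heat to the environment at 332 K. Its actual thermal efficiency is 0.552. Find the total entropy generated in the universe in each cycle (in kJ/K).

ΔS_univ ≈ 0.383 kJ/K

T_H = 3757 °F → (3757 − 32) × 5/9 = 2069.44 °C = 2342.59 K.
W = η·Q_H = 0.552 × 415 = 229.1 kJ, so Q_C = Q_H − W = 185.9 kJ.
Reservoir entropy changes: ΔS_H = −Q_H/T_H = −415/2342.59 = -0.1772 kJ/K and ΔS_C = +Q_C/T_C = 185.9/332.00 = 0.5600 kJ/K.
ΔS_univ = −Q_H/T_H + Q_C/T_C = 0.383 kJ/K (> 0, since η = 0.552 < η_Carnot = 0.858).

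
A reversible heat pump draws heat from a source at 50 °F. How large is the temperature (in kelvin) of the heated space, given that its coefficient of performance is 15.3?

T_H ≈ 303 K

T_C = 50 °F → (50 − 32) × 5/9 = 10.00 °C = 283.15 K.
COP_HP = T_H/(T_H − T_C) ⇒ T_H = T_C·COP_HP/(COP_HP − 1) = 283.15 × 15.3/(15.3 − 1) = 303 K.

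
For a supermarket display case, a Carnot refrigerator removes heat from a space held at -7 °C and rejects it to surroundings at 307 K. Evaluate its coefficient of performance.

T_C = -7 °C → -7 + 273.15 = 266.15 K.
The reversible coefficient of performance is COP_R = T_C/(T_H − T_C) = 266.15/(307.00 − 266.15) = 6.52.

COP_R ≈ 6.52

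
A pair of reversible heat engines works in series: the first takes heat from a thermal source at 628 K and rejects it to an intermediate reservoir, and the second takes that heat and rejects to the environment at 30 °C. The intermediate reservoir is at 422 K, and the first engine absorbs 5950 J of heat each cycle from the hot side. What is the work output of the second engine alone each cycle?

W₂ ≈ 1126 J

T_C = 30 °C → 30 + 273.15 = 303.15 K.
Heat entering the second stage: Q_m = Q_H·(T_m/T_H) = 5950 × 422.00/628.00 = 3998 J.
Second-stage efficiency η₂ = 1 − T_C/T_m = 1 − 303.15/422.00 = 0.2816, so W₂ = η₂·Q_m = 1126 J.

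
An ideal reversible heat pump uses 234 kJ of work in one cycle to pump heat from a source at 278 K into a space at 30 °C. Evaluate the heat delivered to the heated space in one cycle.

Q_H ≈ 2820 kJ

T_H = 30 °C → 30 + 273.15 = 303.15 K.
Reversible heating COP: COP_HP = T_H/(T_H − T_C) = 303.15/25.15 = 12.0537.
Q_H = COP_HP · W = 12.0537 × 234 = 2820 kJ.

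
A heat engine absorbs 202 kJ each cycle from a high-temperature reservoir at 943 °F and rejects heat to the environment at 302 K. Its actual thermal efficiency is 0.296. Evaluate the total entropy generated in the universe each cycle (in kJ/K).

ΔS_univ ≈ 0.212 kJ/K

T_H = 943 °F → (943 − 32) × 5/9 = 506.11 °C = 779.26 K.
W = η·Q_H = 0.296 × 202 = 59.79 kJ, so Q_C = Q_H − W = 142.2 kJ.
The hot reservoir loses entropy Q_H/T_H = 202/779.26 = 0.2592 kJ/K; the cold reservoir gains Q_C/T_C = 142.2/302.00 = 0.4709 kJ/K.
ΔS_univ = −Q_H/T_H + Q_C/T_C = 0.212 kJ/K (> 0, since η = 0.296 < η_Carnot = 0.612).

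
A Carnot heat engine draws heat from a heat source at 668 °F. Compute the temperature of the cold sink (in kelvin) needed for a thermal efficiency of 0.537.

T_H = 668 °F → (668 − 32) × 5/9 = 353.33 °C = 626.48 K.
From η = 1 − T_C/T_H, T_C = T_H·(1 − η) = 626.48 × (1 − 0.537) = 290 K.

T_C ≈ 290 K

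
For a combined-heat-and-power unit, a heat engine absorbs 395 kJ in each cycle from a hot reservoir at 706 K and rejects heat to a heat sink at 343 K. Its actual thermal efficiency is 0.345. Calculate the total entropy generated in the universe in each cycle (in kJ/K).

W = η·Q_H = 0.345 × 395 = 136.3 kJ, so Q_C = Q_H − W = 258.7 kJ.
The hot reservoir loses entropy Q_H/T_H = 395/706.00 = 0.5595 kJ/K; the cold reservoir gains Q_C/T_C = 258.7/343.00 = 0.7543 kJ/K.
ΔS_univ = −Q_H/T_H + Q_C/T_C = 0.1948 kJ/K (> 0, since η = 0.345 < η_Carnot = 0.514).

ΔS_univ ≈ 0.1948 kJ/K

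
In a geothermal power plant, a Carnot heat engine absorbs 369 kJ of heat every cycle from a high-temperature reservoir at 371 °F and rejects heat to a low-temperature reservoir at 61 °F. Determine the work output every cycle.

T_H = 371 °F → (371 − 32) × 5/9 = 188.33 °C = 461.48 K.
T_C = 61 °F → (61 − 32) × 5/9 = 16.11 °C = 289.26 K.
Carnot efficiency: η = 1 − T_C/T_H = 1 − 289.26/461.48 = 0.3732.
W = η·Q_H = 0.3732 × 369 = 138 kJ.

W ≈ 138 kJ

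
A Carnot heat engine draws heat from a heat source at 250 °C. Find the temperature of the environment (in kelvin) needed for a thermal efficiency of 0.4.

T_H = 250 °C → 250 + 273.15 = 523.15 K.
From η = 1 − T_C/T_H, T_C = T_H·(1 − η) = 523.15 × (1 − 0.4) = 313.9 K.

T_C ≈ 313.9 K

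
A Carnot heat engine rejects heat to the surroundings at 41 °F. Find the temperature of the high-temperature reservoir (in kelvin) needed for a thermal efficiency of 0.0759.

T_H ≈ 301.0 K

T_C = 41 °F → (41 − 32) × 5/9 = 5.00 °C = 278.15 K.
From η = 1 − T_C/T_H, solving for T_H gives T_H = T_C/(1 − η) = 278.15/(1 − 0.0759) = 301.0 K.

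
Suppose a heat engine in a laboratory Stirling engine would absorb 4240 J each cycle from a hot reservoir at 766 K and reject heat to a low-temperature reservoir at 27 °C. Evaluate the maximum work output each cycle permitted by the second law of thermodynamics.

T_C = 27 °C → 27 + 273.15 = 300.15 K.
No engine can exceed the Carnot limit: η_max = 1 − T_C/T_H = 1 − 300.15/766.00 = 0.6082.
W_max = η_max · Q_H = 0.6082 × 4240 = 2579 J.

W_max ≈ 2579 J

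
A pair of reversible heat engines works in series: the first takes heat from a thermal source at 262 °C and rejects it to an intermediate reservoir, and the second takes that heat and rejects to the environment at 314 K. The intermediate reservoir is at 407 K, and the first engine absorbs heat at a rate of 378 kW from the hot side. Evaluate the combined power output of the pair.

Ẇ_total ≈ 156.2 kW

T_H = 262 °C → 262 + 273.15 = 535.15 K.
Two reversible stages in series are equivalent to a single Carnot engine between T_H and T_C, so η_total = 1 − T_C/T_H = 1 − 314.00/535.15 = 0.4132.
W_total = η_total · Q_H = 0.4132 × 378 = 156.2 kW.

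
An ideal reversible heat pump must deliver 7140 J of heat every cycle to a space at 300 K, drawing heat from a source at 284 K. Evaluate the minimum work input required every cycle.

W_in ≈ 381 J

COP_HP = T_H/(T_H − T_C) = 300.00/16.00 = 18.7500.
W = Q_H/COP_HP = 7140/18.7500 = 381 J.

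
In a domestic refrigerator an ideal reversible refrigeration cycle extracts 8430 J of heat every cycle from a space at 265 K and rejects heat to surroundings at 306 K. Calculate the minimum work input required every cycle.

COP_R = T_C/(T_H − T_C) = 265.00/41.00 = 6.4634.
W = Q_C/COP_R = 8430/6.4634 = 1300 J.

W_in ≈ 1300 J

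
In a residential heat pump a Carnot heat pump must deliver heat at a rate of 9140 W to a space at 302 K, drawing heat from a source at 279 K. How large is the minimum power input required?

The Carnot heat-pump COP is COP_HP = T_H/(T_H − T_C) = 302.00/23.00 = 13.1304.
W = Q_H/COP_HP = 9140/13.1304 = 696.1 W.

Ẇ_in ≈ 696.1 W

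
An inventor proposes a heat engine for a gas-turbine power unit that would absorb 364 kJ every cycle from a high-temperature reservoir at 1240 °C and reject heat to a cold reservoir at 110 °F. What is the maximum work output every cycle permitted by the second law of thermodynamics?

W_max ≈ 287.9 kJ

T_H = 1240 °C → 1240 + 273.15 = 1513.15 K.
T_C = 110 °F → (110 − 32) × 5/9 = 43.33 °C = 316.48 K.
By the Carnot theorem, η_max = 1 − T_C/T_H = 1 − 316.48/1513.15 = 0.7908.
W_max = η_max · Q_H = 0.7908 × 364 = 287.9 kJ.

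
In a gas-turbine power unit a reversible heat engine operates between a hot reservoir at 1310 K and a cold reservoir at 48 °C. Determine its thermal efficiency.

η ≈ 0.755

T_C = 48 °C → 48 + 273.15 = 321.15 K.
Carnot efficiency: η = 1 − T_C/T_H = 1 − 321.15/1310.00 = 0.755.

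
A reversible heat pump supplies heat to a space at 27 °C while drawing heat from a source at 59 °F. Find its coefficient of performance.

COP_HP ≈ 25.0

T_H = 27 °C → 27 + 273.15 = 300.15 K.
T_C = 59 °F → (59 − 32) × 5/9 = 15.00 °C = 288.15 K.
Reversible heating COP: COP_HP = T_H/(T_H − T_C) = 300.15/(300.15 − 288.15) = 25.0.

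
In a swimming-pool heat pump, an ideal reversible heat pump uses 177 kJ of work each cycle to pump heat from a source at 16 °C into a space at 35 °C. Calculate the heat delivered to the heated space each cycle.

Q_H ≈ 2870 kJ

T_H = 35 °C → 35 + 273.15 = 308.15 K.
T_C = 16 °C → 16 + 273.15 = 289.15 K.
For a reversible heat pump, COP_HP = T_H/(T_H − T_C) = 308.15/19.00 = 16.2184.
Q_H = COP_HP · W = 16.2184 × 177 = 2870 kJ.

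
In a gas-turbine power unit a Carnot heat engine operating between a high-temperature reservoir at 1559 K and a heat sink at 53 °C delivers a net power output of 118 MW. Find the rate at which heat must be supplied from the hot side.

T_C = 53 °C → 53 + 273.15 = 326.15 K.
Since the cycle is reversible, η = 1 − T_C/T_H = 1 − 326.15/1559.00 = 0.7908.
Q_H = W/η = 118/0.7908 = 149 MW.

Q̇_H ≈ 149 MW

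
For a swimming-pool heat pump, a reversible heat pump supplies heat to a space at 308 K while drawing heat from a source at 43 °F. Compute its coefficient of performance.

T_C = 43 °F → (43 − 32) × 5/9 = 6.11 °C = 279.26 K.
COP_HP = T_H/(T_H − T_C) = 308.00/(308.00 − 279.26) = 10.7.

COP_HP ≈ 10.7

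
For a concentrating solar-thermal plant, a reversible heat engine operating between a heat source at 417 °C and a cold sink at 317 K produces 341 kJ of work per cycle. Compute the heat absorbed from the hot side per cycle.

Q_H ≈ 631 kJ

T_H = 417 °C → 417 + 273.15 = 690.15 K.
For a reversible engine, η = 1 − T_C/T_H = 1 − 317.00/690.15 = 0.5407.
Q_H = W/η = 341/0.5407 = 631 kJ.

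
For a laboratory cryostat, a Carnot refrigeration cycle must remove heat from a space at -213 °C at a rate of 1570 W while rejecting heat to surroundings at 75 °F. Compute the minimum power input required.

Ẇ_in ≈ 6180 W

T_H = 75 °F → (75 − 32) × 5/9 = 23.89 °C = 297.04 K.
T_C = -213 °C → -213 + 273.15 = 60.15 K.
The reversible coefficient of performance is COP_R = T_C/(T_H − T_C) = 60.15/236.89 = 0.2539.
W = Q_C/COP_R = 1570/0.2539 = 6180 W.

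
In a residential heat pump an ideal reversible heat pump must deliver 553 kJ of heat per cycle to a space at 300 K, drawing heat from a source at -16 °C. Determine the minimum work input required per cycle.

W_in ≈ 79.0 kJ

T_C = -16 °C → -16 + 273.15 = 257.15 K.
COP_HP = T_H/(T_H − T_C) = 300.00/42.85 = 7.0012.
W = Q_H/COP_HP = 553/7.0012 = 79.0 kJ.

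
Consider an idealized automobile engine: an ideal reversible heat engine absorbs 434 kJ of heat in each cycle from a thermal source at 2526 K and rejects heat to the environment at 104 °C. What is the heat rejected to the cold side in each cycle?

T_C = 104 °C → 104 + 273.15 = 377.15 K.
Carnot efficiency: η = 1 − T_C/T_H = 1 − 377.15/2526.00 = 0.8507.
For a reversible cycle Q_C/Q_H = T_C/T_H, so Q_C = 434 × 377.15/2526.00 = 64.8 kJ.

Q_C ≈ 64.8 kJ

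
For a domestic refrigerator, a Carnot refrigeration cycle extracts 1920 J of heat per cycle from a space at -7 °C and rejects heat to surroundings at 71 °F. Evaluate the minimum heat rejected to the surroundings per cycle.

T_H = 71 °F → (71 − 32) × 5/9 = 21.67 °C = 294.82 K.
T_C = -7 °C → -7 + 273.15 = 266.15 K.
For a reversible cycle Q_H/Q_C = T_H/T_C, so Q_H = Q_C·T_H/T_C = 1920 × 294.82/266.15 = 2127 J.

Q_H ≈ 2127 J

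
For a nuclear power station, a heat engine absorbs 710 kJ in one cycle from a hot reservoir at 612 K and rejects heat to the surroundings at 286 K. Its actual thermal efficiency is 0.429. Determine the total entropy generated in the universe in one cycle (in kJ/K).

W = η·Q_H = 0.429 × 710 = 304.6 kJ, so Q_C = Q_H − W = 405.4 kJ.
Reservoir entropy changes: ΔS_H = −Q_H/T_H = −710/612.00 = -1.160 kJ/K and ΔS_C = +Q_C/T_C = 405.4/286.00 = 1.418 kJ/K.
ΔS_univ = −Q_H/T_H + Q_C/T_C = 0.257 kJ/K (> 0, since η = 0.429 < η_Carnot = 0.533).

ΔS_univ ≈ 0.257 kJ/K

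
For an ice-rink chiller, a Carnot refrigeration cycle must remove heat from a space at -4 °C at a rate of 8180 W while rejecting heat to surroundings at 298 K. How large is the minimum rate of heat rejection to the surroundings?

T_C = -4 °C → -4 + 273.15 = 269.15 K.
For a reversible cycle Q_H/Q_C = T_H/T_C, so Q_H = Q_C·T_H/T_C = 8180 × 298.00/269.15 = 9060 W.

Q̇_H ≈ 9060 W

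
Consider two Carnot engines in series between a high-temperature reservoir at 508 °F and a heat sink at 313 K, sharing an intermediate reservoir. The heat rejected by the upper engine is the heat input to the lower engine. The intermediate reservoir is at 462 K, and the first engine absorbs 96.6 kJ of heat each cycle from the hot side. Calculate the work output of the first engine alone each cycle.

T_H = 508 °F → (508 − 32) × 5/9 = 264.44 °C = 537.59 K.
First-stage efficiency η₁ = 1 − T_m/T_H = 1 − 462.00/537.59 = 0.1406.
W₁ = η₁·Q_H = 0.1406 × 96.6 = 13.6 kJ.

W₁ ≈ 13.6 kJ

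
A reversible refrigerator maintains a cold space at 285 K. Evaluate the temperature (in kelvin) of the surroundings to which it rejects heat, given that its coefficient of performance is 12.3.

T_H ≈ 308.2 K

COP_R = T_C/(T_H − T_C) ⇒ T_H = T_C·(1 + 1/COP_R) = 285.00 × (1 + 1/12.3) = 308.2 K.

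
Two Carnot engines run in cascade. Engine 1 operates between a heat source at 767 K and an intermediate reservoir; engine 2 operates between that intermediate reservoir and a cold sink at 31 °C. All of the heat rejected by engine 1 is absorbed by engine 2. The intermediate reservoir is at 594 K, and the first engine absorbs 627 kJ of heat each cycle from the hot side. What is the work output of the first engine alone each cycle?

T_C = 31 °C → 31 + 273.15 = 304.15 K.
First-stage efficiency η₁ = 1 − T_m/T_H = 1 − 594.00/767.00 = 0.2256.
W₁ = η₁·Q_H = 0.2256 × 627 = 141 kJ.

W₁ ≈ 141 kJ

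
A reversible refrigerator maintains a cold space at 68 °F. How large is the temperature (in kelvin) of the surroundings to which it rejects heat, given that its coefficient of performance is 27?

T_H ≈ 304 K

T_C = 68 °F → (68 − 32) × 5/9 = 20.00 °C = 293.15 K.
COP_R = T_C/(T_H − T_C) ⇒ T_H = T_C·(1 + 1/COP_R) = 293.15 × (1 + 1/27) = 304 K.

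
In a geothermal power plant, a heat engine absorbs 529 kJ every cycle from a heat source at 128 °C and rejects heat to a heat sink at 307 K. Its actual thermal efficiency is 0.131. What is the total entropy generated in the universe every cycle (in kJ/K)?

ΔS_univ ≈ 0.1787 kJ/K

T_H = 128 °C → 128 + 273.15 = 401.15 K.
W = η·Q_H = 0.131 × 529 = 69.30 kJ, so Q_C = Q_H − W = 459.7 kJ.
Reservoir entropy changes: ΔS_H = −Q_H/T_H = −529/401.15 = -1.319 kJ/K and ΔS_C = +Q_C/T_C = 459.7/307.00 = 1.497 kJ/K.
ΔS_univ = −Q_H/T_H + Q_C/T_C = 0.1787 kJ/K (> 0, since η = 0.131 < η_Carnot = 0.235).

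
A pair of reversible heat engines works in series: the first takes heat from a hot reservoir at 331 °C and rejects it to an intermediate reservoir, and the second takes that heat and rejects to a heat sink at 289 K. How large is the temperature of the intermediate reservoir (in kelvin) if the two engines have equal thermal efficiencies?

T_H = 331 °C → 331 + 273.15 = 604.15 K.
Equal efficiencies require 1 − T_m/T_H = 1 − T_C/T_m, i.e. T_m/T_H = T_C/T_m, so T_m = √(T_H·T_C) = √(604.15 × 289.00) = 418 K.

T_m ≈ 418 K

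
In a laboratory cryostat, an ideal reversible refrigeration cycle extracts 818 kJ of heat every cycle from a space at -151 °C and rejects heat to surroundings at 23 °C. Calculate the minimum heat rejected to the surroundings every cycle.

Q_H ≈ 1983 kJ

T_H = 23 °C → 23 + 273.15 = 296.15 K.
T_C = -151 °C → -151 + 273.15 = 122.15 K.
For a reversible cycle Q_H/Q_C = T_H/T_C, so Q_H = Q_C·T_H/T_C = 818 × 296.15/122.15 = 1983 kJ.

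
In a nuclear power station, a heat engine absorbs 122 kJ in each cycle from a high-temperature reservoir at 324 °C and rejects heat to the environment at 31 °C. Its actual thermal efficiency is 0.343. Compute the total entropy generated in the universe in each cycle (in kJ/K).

T_H = 324 °C → 324 + 273.15 = 597.15 K.
T_C = 31 °C → 31 + 273.15 = 304.15 K.
W = η·Q_H = 0.343 × 122 = 41.85 kJ, so Q_C = Q_H − W = 80.15 kJ.
The hot reservoir loses entropy Q_H/T_H = 122/597.15 = 0.2043 kJ/K; the cold reservoir gains Q_C/T_C = 80.15/304.15 = 0.2635 kJ/K.
ΔS_univ = −Q_H/T_H + Q_C/T_C = 0.0592 kJ/K (> 0, since η = 0.343 < η_Carnot = 0.491).

ΔS_univ ≈ 0.0592 kJ/K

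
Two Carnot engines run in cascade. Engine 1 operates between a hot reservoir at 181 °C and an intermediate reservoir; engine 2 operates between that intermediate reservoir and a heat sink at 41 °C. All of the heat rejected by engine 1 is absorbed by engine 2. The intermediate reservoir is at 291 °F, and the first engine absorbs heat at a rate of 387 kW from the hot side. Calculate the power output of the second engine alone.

Ẇ₂ ≈ 87.7 kW

T_H = 181 °C → 181 + 273.15 = 454.15 K.
T_C = 41 °C → 41 + 273.15 = 314.15 K.
T_m = 291 °F → (291 − 32) × 5/9 = 143.89 °C = 417.04 K.
Heat entering the second stage: Q_m = Q_H·(T_m/T_H) = 387 × 417.04/454.15 = 355 kW.
Second-stage efficiency η₂ = 1 − T_C/T_m = 1 − 314.15/417.04 = 0.2467, so W₂ = η₂·Q_m = 87.7 kW.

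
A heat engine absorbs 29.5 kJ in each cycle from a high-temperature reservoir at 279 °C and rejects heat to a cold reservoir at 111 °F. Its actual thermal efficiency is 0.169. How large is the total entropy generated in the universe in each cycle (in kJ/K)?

T_H = 279 °C → 279 + 273.15 = 552.15 K.
T_C = 111 °F → (111 − 32) × 5/9 = 43.89 °C = 317.04 K.
W = η·Q_H = 0.169 × 29.5 = 4.986 kJ, so Q_C = Q_H − W = 24.51 kJ.
The hot reservoir loses entropy Q_H/T_H = 29.5/552.15 = 0.05343 kJ/K; the cold reservoir gains Q_C/T_C = 24.51/317.04 = 0.07732 kJ/K.
ΔS_univ = −Q_H/T_H + Q_C/T_C = 0.0239 kJ/K (> 0, since η = 0.169 < η_Carnot = 0.426).

ΔS_univ ≈ 0.0239 kJ/K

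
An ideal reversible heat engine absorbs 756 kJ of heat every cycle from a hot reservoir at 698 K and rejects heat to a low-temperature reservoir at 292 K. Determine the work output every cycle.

Since the cycle is reversible, η = 1 − T_C/T_H = 1 − 292.00/698.00 = 0.5817.
W = η·Q_H = 0.5817 × 756 = 440 kJ.

W ≈ 440 kJ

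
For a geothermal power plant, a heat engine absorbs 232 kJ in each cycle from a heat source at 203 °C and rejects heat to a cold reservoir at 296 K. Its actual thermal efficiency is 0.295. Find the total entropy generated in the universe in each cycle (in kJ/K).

ΔS_univ ≈ 0.06533 kJ/K

T_H = 203 °C → 203 + 273.15 = 476.15 K.
W = η·Q_H = 0.295 × 232 = 68.44 kJ, so Q_C = Q_H − W = 163.6 kJ.
Entropy balance on the reservoirs: −Q_H/T_H = -0.4872 kJ/K, +Q_C/T_C = 0.5526 kJ/K.
ΔS_univ = −Q_H/T_H + Q_C/T_C = 0.06533 kJ/K (> 0, since η = 0.295 < η_Carnot = 0.378).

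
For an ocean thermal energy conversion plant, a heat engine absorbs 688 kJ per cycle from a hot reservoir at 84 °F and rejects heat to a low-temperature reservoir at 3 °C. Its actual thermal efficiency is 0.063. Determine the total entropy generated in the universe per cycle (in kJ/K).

ΔS_univ ≈ 0.0566 kJ/K

T_H = 84 °F → (84 − 32) × 5/9 = 28.89 °C = 302.04 K.
T_C = 3 °C → 3 + 273.15 = 276.15 K.
W = η·Q_H = 0.063 × 688 = 43.34 kJ, so Q_C = Q_H − W = 644.7 kJ.
Reservoir entropy changes: ΔS_H = −Q_H/T_H = −688/302.04 = -2.278 kJ/K and ΔS_C = +Q_C/T_C = 644.7/276.15 = 2.334 kJ/K.
ΔS_univ = −Q_H/T_H + Q_C/T_C = 0.0566 kJ/K (> 0, since η = 0.063 < η_Carnot = 0.086).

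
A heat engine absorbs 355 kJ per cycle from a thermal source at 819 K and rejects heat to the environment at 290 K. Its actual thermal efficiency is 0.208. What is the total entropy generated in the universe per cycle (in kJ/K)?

W = η·Q_H = 0.208 × 355 = 73.84 kJ, so Q_C = Q_H − W = 281.2 kJ.
The hot reservoir loses entropy Q_H/T_H = 355/819.00 = 0.4335 kJ/K; the cold reservoir gains Q_C/T_C = 281.2/290.00 = 0.9695 kJ/K.
ΔS_univ = −Q_H/T_H + Q_C/T_C = 0.5361 kJ/K (> 0, since η = 0.208 < η_Carnot = 0.646).

ΔS_univ ≈ 0.5361 kJ/K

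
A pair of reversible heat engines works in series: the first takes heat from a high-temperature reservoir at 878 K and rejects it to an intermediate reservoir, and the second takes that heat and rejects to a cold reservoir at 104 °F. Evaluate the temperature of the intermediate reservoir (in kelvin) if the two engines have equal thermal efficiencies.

T_C = 104 °F → (104 − 32) × 5/9 = 40.00 °C = 313.15 K.
Equal efficiencies require 1 − T_m/T_H = 1 − T_C/T_m, i.e. T_m/T_H = T_C/T_m, so T_m = √(T_H·T_C) = √(878.00 × 313.15) = 524 K.

T_m ≈ 524 K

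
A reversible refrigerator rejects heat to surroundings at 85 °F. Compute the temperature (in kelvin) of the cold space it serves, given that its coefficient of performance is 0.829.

T_C ≈ 137 K

T_H = 85 °F → (85 − 32) × 5/9 = 29.44 °C = 302.59 K.
COP_R = T_C/(T_H − T_C) ⇒ T_C = T_H·COP_R/(1 + COP_R) = 302.59 × 0.829/(1 + 0.829) = 137 K.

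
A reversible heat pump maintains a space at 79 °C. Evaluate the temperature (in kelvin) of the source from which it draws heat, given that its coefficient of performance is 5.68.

T_C ≈ 290.2 K

T_H = 79 °C → 79 + 273.15 = 352.15 K.
COP_HP = T_H/(T_H − T_C) ⇒ T_C = T_H·(COP_HP − 1)/COP_HP = 352.15 × (5.68 − 1)/5.68 = 290.2 K.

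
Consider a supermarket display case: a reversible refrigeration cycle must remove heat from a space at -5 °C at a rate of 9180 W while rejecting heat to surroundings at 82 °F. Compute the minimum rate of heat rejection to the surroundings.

Q̇_H ≈ 10300 W

T_H = 82 °F → (82 − 32) × 5/9 = 27.78 °C = 300.93 K.
T_C = -5 °C → -5 + 273.15 = 268.15 K.
For a reversible cycle Q_H/Q_C = T_H/T_C, so Q_H = Q_C·T_H/T_C = 9180 × 300.93/268.15 = 10300 W.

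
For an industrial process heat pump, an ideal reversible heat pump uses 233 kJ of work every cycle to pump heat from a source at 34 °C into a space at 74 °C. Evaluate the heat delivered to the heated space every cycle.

T_H = 74 °C → 74 + 273.15 = 347.15 K.
T_C = 34 °C → 34 + 273.15 = 307.15 K.
COP_HP = T_H/(T_H − T_C) = 347.15/40.00 = 8.6787.
Q_H = COP_HP · W = 8.6787 × 233 = 2020 kJ.

Q_H ≈ 2020 kJ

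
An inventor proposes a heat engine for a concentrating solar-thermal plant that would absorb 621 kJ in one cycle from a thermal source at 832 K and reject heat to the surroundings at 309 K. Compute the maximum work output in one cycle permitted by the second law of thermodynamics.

No engine can exceed the Carnot limit: η_max = 1 − T_C/T_H = 1 − 309.00/832.00 = 0.6286.
W_max = η_max · Q_H = 0.6286 × 621 = 390 kJ.

W_max ≈ 390 kJ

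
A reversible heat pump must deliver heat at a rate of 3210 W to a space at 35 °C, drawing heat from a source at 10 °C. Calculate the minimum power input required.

Ẇ_in ≈ 260.4 W

T_H = 35 °C → 35 + 273.15 = 308.15 K.
T_C = 10 °C → 10 + 273.15 = 283.15 K.
Reversible heating COP: COP_HP = T_H/(T_H − T_C) = 308.15/25.00 = 12.3260.
W = Q_H/COP_HP = 3210/12.3260 = 260.4 W.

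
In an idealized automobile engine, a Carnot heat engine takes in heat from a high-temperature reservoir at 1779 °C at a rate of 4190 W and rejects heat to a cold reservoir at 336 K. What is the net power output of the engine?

T_H = 1779 °C → 1779 + 273.15 = 2052.15 K.
For a reversible engine, η = 1 − T_C/T_H = 1 − 336.00/2052.15 = 0.8363.
W = η·Q_H = 0.8363 × 4190 = 3500 W.

Ẇ ≈ 3500 W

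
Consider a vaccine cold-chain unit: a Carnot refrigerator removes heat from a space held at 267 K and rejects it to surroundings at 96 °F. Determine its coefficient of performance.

COP_R ≈ 6.402

T_H = 96 °F → (96 − 32) × 5/9 = 35.56 °C = 308.71 K.
The reversible coefficient of performance is COP_R = T_C/(T_H − T_C) = 267.00/(308.71 − 267.00) = 6.402.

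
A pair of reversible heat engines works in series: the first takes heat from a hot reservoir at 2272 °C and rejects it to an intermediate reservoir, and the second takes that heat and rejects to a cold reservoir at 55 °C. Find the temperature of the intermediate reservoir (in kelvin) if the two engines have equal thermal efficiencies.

T_m ≈ 914 K

T_H = 2272 °C → 2272 + 273.15 = 2545.15 K.
T_C = 55 °C → 55 + 273.15 = 328.15 K.
Equal efficiencies require 1 − T_m/T_H = 1 − T_C/T_m, i.e. T_m/T_H = T_C/T_m, so T_m = √(T_H·T_C) = √(2545.15 × 328.15) = 914 K.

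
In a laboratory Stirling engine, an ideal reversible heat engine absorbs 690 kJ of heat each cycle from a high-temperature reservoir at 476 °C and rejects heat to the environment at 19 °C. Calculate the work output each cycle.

T_H = 476 °C → 476 + 273.15 = 749.15 K.
T_C = 19 °C → 19 + 273.15 = 292.15 K.
η_rev = 1 − T_C/T_H = 1 − 292.15/749.15 = 0.6100.
W = η·Q_H = 0.6100 × 690 = 421 kJ.

W ≈ 421 kJ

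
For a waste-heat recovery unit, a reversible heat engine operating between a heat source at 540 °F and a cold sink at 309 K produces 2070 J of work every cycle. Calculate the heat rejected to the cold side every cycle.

T_H = 540 °F → (540 − 32) × 5/9 = 282.22 °C = 555.37 K.
For a reversible engine, η = 1 − T_C/T_H = 1 − 309.00/555.37 = 0.4436.
Since Q_C/Q_H = T_C/T_H and Q_H = W/η, Q_C = W·T_C/(T_H − T_C) = 2070 × 309.00/246.37 = 2600 J.

Q_C ≈ 2600 J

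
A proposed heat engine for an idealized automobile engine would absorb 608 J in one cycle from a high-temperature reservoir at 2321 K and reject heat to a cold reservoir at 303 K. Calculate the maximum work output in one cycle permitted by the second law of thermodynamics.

W_max ≈ 528.6 J

The upper bound on efficiency is η_max = 1 − T_C/T_H = 1 − 303.00/2321.00 = 0.8695.
W_max = η_max · Q_H = 0.8695 × 608 = 528.6 J.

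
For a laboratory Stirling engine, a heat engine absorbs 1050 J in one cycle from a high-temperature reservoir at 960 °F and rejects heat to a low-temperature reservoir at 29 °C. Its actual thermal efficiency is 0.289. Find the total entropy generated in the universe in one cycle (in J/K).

ΔS_univ ≈ 1.139 J/K

T_H = 960 °F → (960 − 32) × 5/9 = 515.56 °C = 788.71 K.
T_C = 29 °C → 29 + 273.15 = 302.15 K.
W = η·Q_H = 0.289 × 1050 = 303.4 J, so Q_C = Q_H − W = 746.5 J.
Entropy balance on the reservoirs: −Q_H/T_H = -1.331 J/K, +Q_C/T_C = 2.471 J/K.
ΔS_univ = −Q_H/T_H + Q_C/T_C = 1.139 J/K (> 0, since η = 0.289 < η_Carnot = 0.617).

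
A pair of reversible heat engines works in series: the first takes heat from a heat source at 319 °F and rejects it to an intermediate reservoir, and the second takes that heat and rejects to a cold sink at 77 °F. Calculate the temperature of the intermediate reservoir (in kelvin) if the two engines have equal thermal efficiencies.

T_H = 319 °F → (319 − 32) × 5/9 = 159.44 °C = 432.59 K.
T_C = 77 °F → (77 − 32) × 5/9 = 25.00 °C = 298.15 K.
Equal efficiencies require 1 − T_m/T_H = 1 − T_C/T_m, i.e. T_m/T_H = T_C/T_m, so T_m = √(T_H·T_C) = √(432.59 × 298.15) = 359.1 K.

T_m ≈ 359.1 K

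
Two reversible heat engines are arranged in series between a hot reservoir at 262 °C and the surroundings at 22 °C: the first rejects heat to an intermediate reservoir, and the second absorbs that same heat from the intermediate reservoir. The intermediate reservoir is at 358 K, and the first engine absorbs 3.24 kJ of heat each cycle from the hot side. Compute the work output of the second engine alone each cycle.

T_H = 262 °C → 262 + 273.15 = 535.15 K.
T_C = 22 °C → 22 + 273.15 = 295.15 K.
Heat entering the second stage: Q_m = Q_H·(T_m/T_H) = 3.24 × 358.00/535.15 = 2.17 kJ.
Second-stage efficiency η₂ = 1 − T_C/T_m = 1 − 295.15/358.00 = 0.1756, so W₂ = η₂·Q_m = 0.381 kJ.

W₂ ≈ 0.381 kJ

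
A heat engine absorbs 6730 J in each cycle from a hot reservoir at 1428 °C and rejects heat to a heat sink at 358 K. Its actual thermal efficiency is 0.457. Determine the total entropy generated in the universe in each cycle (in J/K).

T_H = 1428 °C → 1428 + 273.15 = 1701.15 K.
W = η·Q_H = 0.457 × 6730 = 3076 J, so Q_C = Q_H − W = 3654 J.
Entropy balance on the reservoirs: −Q_H/T_H = -3.956 J/K, +Q_C/T_C = 10.21 J/K.
ΔS_univ = −Q_H/T_H + Q_C/T_C = 6.25 J/K (> 0, since η = 0.457 < η_Carnot = 0.790).

ΔS_univ ≈ 6.25 J/K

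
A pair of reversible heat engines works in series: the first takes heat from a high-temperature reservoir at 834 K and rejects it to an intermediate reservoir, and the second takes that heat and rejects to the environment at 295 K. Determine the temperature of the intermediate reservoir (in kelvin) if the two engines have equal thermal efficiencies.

Equal efficiencies require 1 − T_m/T_H = 1 − T_C/T_m, i.e. T_m/T_H = T_C/T_m, so T_m = √(T_H·T_C) = √(834.00 × 295.00) = 496 K.

T_m ≈ 496 K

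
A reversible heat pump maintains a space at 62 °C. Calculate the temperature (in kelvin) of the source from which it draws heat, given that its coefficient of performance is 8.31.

T_C ≈ 295 K

T_H = 62 °C → 62 + 273.15 = 335.15 K.
COP_HP = T_H/(T_H − T_C) ⇒ T_C = T_H·(COP_HP − 1)/COP_HP = 335.15 × (8.31 − 1)/8.31 = 295 K.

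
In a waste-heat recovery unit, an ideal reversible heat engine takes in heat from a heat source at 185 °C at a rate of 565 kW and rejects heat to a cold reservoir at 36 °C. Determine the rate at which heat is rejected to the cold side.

Q̇_C ≈ 381 kW

T_H = 185 °C → 185 + 273.15 = 458.15 K.
T_C = 36 °C → 36 + 273.15 = 309.15 K.
Since the cycle is reversible, η = 1 − T_C/T_H = 1 − 309.15/458.15 = 0.3252.
For a reversible cycle Q_C/Q_H = T_C/T_H, so Q_C = 565 × 309.15/458.15 = 381 kW.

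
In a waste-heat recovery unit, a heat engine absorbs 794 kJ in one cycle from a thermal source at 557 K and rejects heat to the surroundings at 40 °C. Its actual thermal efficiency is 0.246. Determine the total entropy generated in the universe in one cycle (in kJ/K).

T_C = 40 °C → 40 + 273.15 = 313.15 K.
W = η·Q_H = 0.246 × 794 = 195.3 kJ, so Q_C = Q_H − W = 598.7 kJ.
Entropy balance on the reservoirs: −Q_H/T_H = -1.425 kJ/K, +Q_C/T_C = 1.912 kJ/K.
ΔS_univ = −Q_H/T_H + Q_C/T_C = 0.486 kJ/K (> 0, since η = 0.246 < η_Carnot = 0.438).

ΔS_univ ≈ 0.486 kJ/K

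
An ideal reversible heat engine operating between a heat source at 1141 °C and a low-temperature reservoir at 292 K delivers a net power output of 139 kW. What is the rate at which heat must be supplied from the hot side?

Q̇_H ≈ 175 kW

T_H = 1141 °C → 1141 + 273.15 = 1414.15 K.
η_rev = 1 − T_C/T_H = 1 − 292.00/1414.15 = 0.7935.
Q_H = W/η = 139/0.7935 = 175 kW.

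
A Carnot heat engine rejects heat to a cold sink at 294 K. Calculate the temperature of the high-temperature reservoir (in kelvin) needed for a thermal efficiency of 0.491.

T_H ≈ 578 K

From η = 1 − T_C/T_H, solving for T_H gives T_H = T_C/(1 − η) = 294.00/(1 − 0.491) = 578 K.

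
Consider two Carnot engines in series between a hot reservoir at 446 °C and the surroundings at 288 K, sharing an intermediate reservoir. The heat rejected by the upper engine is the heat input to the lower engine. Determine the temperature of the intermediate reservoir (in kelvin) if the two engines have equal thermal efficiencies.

T_H = 446 °C → 446 + 273.15 = 719.15 K.
Equal efficiencies require 1 − T_m/T_H = 1 − T_C/T_m, i.e. T_m/T_H = T_C/T_m, so T_m = √(T_H·T_C) = √(719.15 × 288.00) = 455 K.

T_m ≈ 455 K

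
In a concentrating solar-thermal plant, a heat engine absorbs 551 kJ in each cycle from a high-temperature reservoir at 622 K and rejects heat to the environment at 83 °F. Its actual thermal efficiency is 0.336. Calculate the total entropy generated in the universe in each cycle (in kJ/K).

ΔS_univ ≈ 0.328 kJ/K

T_C = 83 °F → (83 − 32) × 5/9 = 28.33 °C = 301.48 K.
W = η·Q_H = 0.336 × 551 = 185.1 kJ, so Q_C = Q_H − W = 365.9 kJ.
The hot reservoir loses entropy Q_H/T_H = 551/622.00 = 0.8859 kJ/K; the cold reservoir gains Q_C/T_C = 365.9/301.48 = 1.214 kJ/K.
ΔS_univ = −Q_H/T_H + Q_C/T_C = 0.328 kJ/K (> 0, since η = 0.336 < η_Carnot = 0.515).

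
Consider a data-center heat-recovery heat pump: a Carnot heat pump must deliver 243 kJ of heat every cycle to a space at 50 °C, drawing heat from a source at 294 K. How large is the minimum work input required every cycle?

W_in ≈ 21.92 kJ

T_H = 50 °C → 50 + 273.15 = 323.15 K.
COP_HP = T_H/(T_H − T_C) = 323.15/29.15 = 11.0858.
W = Q_H/COP_HP = 243/11.0858 = 21.92 kJ.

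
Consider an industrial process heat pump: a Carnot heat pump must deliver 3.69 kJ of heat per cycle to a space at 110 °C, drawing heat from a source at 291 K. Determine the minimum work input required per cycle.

T_H = 110 °C → 110 + 273.15 = 383.15 K.
Reversible heating COP: COP_HP = T_H/(T_H − T_C) = 383.15/92.15 = 4.1579.
W = Q_H/COP_HP = 3.69/4.1579 = 0.887 kJ.

W_in ≈ 0.887 kJ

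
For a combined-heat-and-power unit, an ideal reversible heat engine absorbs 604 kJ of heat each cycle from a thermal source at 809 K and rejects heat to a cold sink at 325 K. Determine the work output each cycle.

Carnot efficiency: η = 1 − T_C/T_H = 1 − 325.00/809.00 = 0.5983.
W = η·Q_H = 0.5983 × 604 = 361.4 kJ.

W ≈ 361.4 kJ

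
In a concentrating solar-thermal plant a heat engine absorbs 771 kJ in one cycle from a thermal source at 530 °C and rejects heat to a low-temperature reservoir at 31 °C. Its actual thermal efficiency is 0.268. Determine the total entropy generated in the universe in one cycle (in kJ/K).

T_H = 530 °C → 530 + 273.15 = 803.15 K.
T_C = 31 °C → 31 + 273.15 = 304.15 K.
W = η·Q_H = 0.268 × 771 = 206.6 kJ, so Q_C = Q_H − W = 564.4 kJ.
Reservoir entropy changes: ΔS_H = −Q_H/T_H = −771/803.15 = -0.9600 kJ/K and ΔS_C = +Q_C/T_C = 564.4/304.15 = 1.856 kJ/K.
ΔS_univ = −Q_H/T_H + Q_C/T_C = 0.8956 kJ/K (> 0, since η = 0.268 < η_Carnot = 0.621).

ΔS_univ ≈ 0.8956 kJ/K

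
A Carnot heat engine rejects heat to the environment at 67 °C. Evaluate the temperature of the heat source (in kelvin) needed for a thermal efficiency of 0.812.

T_H ≈ 1809 K

T_C = 67 °C → 67 + 273.15 = 340.15 K.
From η = 1 − T_C/T_H, solving for T_H gives T_H = T_C/(1 − η) = 340.15/(1 − 0.812) = 1809 K.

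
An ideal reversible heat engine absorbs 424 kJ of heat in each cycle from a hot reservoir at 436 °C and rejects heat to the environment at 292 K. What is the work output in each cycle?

W ≈ 249 kJ

T_H = 436 °C → 436 + 273.15 = 709.15 K.
Since the cycle is reversible, η = 1 − T_C/T_H = 1 − 292.00/709.15 = 0.5882.
W = η·Q_H = 0.5882 × 424 = 249 kJ.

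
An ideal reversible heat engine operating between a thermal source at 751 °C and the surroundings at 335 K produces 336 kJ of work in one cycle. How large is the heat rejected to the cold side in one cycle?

T_H = 751 °C → 751 + 273.15 = 1024.15 K.
The Carnot efficiency is η = 1 − T_C/T_H = 1 − 335.00/1024.15 = 0.6729.
Since Q_C/Q_H = T_C/T_H and Q_H = W/η, Q_C = W·T_C/(T_H − T_C) = 336 × 335.00/689.15 = 163 kJ.

Q_C ≈ 163 kJ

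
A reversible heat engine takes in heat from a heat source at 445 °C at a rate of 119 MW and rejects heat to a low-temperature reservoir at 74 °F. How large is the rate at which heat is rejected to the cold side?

Q̇_C ≈ 49.1 MW

T_H = 445 °C → 445 + 273.15 = 718.15 K.
T_C = 74 °F → (74 − 32) × 5/9 = 23.33 °C = 296.48 K.
For a reversible engine, η = 1 − T_C/T_H = 1 − 296.48/718.15 = 0.5872.
For a reversible cycle Q_C/Q_H = T_C/T_H, so Q_C = 119 × 296.48/718.15 = 49.1 MW.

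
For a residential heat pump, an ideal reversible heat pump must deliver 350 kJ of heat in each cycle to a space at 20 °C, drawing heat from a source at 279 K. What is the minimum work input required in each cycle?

T_H = 20 °C → 20 + 273.15 = 293.15 K.
Reversible heating COP: COP_HP = T_H/(T_H − T_C) = 293.15/14.15 = 20.7173.
W = Q_H/COP_HP = 350/20.7173 = 16.9 kJ.

W_in ≈ 16.9 kJ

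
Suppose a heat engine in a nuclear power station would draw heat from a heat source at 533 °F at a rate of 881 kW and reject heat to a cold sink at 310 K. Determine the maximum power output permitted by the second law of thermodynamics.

T_H = 533 °F → (533 − 32) × 5/9 = 278.33 °C = 551.48 K.
No engine can exceed the Carnot limit: η_max = 1 − T_C/T_H = 1 − 310.00/551.48 = 0.4379.
W_max = η_max · Q_H = 0.4379 × 881 = 386 kW.

Ẇ_max ≈ 386 kW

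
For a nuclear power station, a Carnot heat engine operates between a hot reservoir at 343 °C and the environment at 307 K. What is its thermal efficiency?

η ≈ 0.502

T_H = 343 °C → 343 + 273.15 = 616.15 K.
The Carnot efficiency is η = 1 − T_C/T_H = 1 − 307.00/616.15 = 0.502.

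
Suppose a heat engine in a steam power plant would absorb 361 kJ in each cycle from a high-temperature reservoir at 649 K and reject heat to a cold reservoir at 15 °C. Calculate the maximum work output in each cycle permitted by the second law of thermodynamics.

W_max ≈ 200.7 kJ

T_C = 15 °C → 15 + 273.15 = 288.15 K.
The second-law ceiling is the Carnot efficiency, η_max = 1 − T_C/T_H = 1 − 288.15/649.00 = 0.5560.
W_max = η_max · Q_H = 0.5560 × 361 = 200.7 kJ.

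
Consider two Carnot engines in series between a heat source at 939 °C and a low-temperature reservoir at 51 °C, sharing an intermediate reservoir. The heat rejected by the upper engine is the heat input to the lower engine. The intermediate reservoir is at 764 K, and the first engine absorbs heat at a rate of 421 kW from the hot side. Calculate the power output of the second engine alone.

T_H = 939 °C → 939 + 273.15 = 1212.15 K.
T_C = 51 °C → 51 + 273.15 = 324.15 K.
Heat entering the second stage: Q_m = Q_H·(T_m/T_H) = 421 × 764.00/1212.15 = 265.3 kW.
Second-stage efficiency η₂ = 1 − T_C/T_m = 1 − 324.15/764.00 = 0.5757, so W₂ = η₂·Q_m = 152.8 kW.

Ẇ₂ ≈ 152.8 kW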